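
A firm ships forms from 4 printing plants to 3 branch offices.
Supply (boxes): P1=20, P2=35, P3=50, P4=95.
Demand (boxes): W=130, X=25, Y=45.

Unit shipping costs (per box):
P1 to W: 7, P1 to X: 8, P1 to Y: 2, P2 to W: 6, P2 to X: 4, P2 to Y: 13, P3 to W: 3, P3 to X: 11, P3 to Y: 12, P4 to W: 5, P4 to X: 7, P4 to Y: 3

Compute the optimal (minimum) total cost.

A cheapest plan:
  P1 to Y: 20 × 2 = 40
  P2 to W: 10 × 6 = 60
  P2 to X: 25 × 4 = 100
  P3 to W: 50 × 3 = 150
  P4 to W: 70 × 5 = 350
  P4 to Y: 25 × 3 = 75
Total = 40 + 60 + 100 + 150 + 350 + 75 = 775.

775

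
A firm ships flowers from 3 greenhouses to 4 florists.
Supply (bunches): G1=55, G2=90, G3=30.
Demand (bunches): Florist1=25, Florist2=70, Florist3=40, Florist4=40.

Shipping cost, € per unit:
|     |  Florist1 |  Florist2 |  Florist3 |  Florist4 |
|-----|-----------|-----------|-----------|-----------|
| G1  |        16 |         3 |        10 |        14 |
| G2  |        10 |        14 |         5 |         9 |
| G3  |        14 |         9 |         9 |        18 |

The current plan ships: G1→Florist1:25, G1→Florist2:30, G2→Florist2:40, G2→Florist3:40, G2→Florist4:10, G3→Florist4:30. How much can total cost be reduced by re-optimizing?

Current plan cost = 25·16 + 30·3 + 40·14 + 40·5 + 10·9 + 30·18 = €1880.
Optimal plan:
  G1→Florist2: 55 × €3 = €165
  G2→Florist1: 25 × €10 = €250
  G2→Florist3: 25 × €5 = €125
  G2→Florist4: 40 × €9 = €360
  G3→Florist2: 15 × €9 = €135
  G3→Florist3: 15 × €9 = €135
Optimal cost = €1170.
Saving = 1880 − 1170 = €710.

710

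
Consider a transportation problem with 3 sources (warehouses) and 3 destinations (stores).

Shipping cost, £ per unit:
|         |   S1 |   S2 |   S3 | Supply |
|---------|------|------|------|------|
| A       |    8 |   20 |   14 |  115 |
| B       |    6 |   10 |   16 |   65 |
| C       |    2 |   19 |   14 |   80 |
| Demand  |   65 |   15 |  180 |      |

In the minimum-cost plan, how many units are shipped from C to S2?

0

Solving gives:
  A->S3: 115 × £14 = £1610
  B->S2: 15 × £10 = £150
  B->S3: 50 × £16 = £800
  C->S1: 65 × £2 = £130
  C->S3: 15 × £14 = £210
Total cost = £2900.
The route C→S2 is not used.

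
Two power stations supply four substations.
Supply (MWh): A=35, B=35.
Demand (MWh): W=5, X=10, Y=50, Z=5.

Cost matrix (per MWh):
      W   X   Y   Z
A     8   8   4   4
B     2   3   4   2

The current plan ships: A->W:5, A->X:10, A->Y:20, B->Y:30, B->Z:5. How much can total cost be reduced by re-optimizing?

80

Current plan cost = 5·8 + 10·8 + 20·4 + 30·4 + 5·2 = 330.
Optimal plan:
  A->Y: 35 MWh
  B->W: 5 MWh
  B->X: 10 MWh
  B->Y: 15 MWh
  B->Z: 5 MWh
Optimal cost = 250.
Saving = 330 − 250 = 80.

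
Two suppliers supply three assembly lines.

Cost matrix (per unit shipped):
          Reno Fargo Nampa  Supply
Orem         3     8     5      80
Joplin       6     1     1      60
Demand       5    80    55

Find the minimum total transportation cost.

A cheapest plan:
  Orem→Reno: 5 batches
  Orem→Fargo: 20 batches
  Orem→Nampa: 55 batches
  Joplin→Fargo: 60 batches
Total cost = 510.
(Supply check: Orem ships 80; Joplin ships 60.)

510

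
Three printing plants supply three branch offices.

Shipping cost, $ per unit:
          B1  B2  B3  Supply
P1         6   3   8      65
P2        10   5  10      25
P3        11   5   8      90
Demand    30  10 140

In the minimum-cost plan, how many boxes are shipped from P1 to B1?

30

Solving gives:
  P1–B1: 30 boxes
  P1–B3: 35 boxes
  P2–B2: 10 boxes
  P2–B3: 15 boxes
  P3–B3: 90 boxes
Total cost = $1380.
So P1→B1 carries 30 boxes.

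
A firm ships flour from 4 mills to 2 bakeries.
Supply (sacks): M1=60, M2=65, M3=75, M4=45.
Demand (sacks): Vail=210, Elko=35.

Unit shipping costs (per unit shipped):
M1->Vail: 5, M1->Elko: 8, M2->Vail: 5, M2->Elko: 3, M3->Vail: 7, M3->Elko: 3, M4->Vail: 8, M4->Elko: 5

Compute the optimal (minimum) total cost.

1370

A cheapest plan:
  M1–Vail: 60 × 5 = 300
  M2–Vail: 65 × 5 = 325
  M3–Vail: 40 × 7 = 280
  M3–Elko: 35 × 3 = 105
  M4–Vail: 45 × 8 = 360
Total = 300 + 325 + 280 + 105 + 360 = 1370.
(Supply check: M1 ships 60; M2 ships 65; M3 ships 75; M4 ships 45.)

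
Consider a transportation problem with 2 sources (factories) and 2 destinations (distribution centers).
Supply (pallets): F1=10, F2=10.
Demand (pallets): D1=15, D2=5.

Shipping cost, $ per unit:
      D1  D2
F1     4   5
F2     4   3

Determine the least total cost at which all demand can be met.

A cheapest plan:
  F1→D1: 10 pallets
  F2→D1: 5 pallets
  F2→D2: 5 pallets
Total cost = $75.
(Supply check: F1 ships 10; F2 ships 10.)

75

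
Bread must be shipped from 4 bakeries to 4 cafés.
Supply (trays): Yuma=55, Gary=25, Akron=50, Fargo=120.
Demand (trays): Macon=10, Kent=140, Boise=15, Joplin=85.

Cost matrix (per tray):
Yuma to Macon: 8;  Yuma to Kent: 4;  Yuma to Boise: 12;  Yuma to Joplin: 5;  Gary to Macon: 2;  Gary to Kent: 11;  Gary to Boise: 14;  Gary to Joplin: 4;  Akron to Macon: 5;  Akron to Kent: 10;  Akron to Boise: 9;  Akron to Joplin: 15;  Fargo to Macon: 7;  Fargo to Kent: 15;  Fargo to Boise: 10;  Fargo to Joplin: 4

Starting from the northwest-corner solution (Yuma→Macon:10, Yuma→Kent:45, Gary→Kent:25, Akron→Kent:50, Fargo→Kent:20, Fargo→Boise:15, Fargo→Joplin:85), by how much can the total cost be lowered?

Current plan cost = 10·8 + 45·4 + 25·11 + 50·10 + 20·15 + 15·10 + 85·4 = 1825.
Optimal plan:
  Yuma->Kent: 55 × 4 = 220
  Gary->Macon: 10 × 2 = 20
  Gary->Kent: 15 × 11 = 165
  Akron->Kent: 50 × 10 = 500
  Fargo->Kent: 20 × 15 = 300
  Fargo->Boise: 15 × 10 = 150
  Fargo->Joplin: 85 × 4 = 340
Optimal cost = 1695.
Saving = 1825 − 1695 = 130.

130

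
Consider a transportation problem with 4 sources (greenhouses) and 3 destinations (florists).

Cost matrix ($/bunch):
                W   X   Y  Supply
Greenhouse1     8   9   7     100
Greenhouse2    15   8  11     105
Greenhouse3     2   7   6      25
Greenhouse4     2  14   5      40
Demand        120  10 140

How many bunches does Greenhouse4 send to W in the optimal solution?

40

Optimal shipments:
  Greenhouse1 to W: 55 × $8 = $440
  Greenhouse1 to Y: 45 × $7 = $315
  Greenhouse2 to X: 10 × $8 = $80
  Greenhouse2 to Y: 95 × $11 = $1045
  Greenhouse3 to W: 25 × $2 = $50
  Greenhouse4 to W: 40 × $2 = $80
Total cost = $2010.
So Greenhouse4→W carries 40 bunches.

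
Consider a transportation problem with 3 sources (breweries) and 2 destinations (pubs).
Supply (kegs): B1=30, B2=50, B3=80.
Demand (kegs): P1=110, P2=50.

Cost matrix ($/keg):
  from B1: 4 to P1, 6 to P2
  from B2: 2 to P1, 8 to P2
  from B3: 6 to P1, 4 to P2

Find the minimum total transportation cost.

600

A cheapest plan:
  B1→P1: 30 × $4 = $120
  B2→P1: 50 × $2 = $100
  B3→P1: 30 × $6 = $180
  B3→P2: 50 × $4 = $200
Total = 120 + 100 + 180 + 200 = $600.
(Supply check: B1 ships 30; B2 ships 50; B3 ships 80.)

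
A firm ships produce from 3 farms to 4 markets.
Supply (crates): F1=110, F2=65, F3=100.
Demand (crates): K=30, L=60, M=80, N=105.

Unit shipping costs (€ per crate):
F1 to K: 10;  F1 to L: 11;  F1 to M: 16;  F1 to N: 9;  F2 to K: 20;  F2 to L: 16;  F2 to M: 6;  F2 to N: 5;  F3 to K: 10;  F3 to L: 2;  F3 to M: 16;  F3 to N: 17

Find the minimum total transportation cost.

An optimal shipping plan:
  F1 to M: 5 crates
  F1 to N: 105 crates
  F2 to M: 65 crates
  F3 to K: 30 crates
  F3 to L: 60 crates
  F3 to M: 10 crates
Total cost = €1995.
(Supply check: F1 ships 110; F2 ships 65; F3 ships 100.)

1995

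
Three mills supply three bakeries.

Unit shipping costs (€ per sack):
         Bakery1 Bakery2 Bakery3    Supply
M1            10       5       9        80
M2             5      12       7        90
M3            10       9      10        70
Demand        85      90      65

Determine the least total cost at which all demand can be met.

One minimum-cost allocation:
  M1–Bakery2: 80 × €5 = €400
  M2–Bakery1: 85 × €5 = €425
  M2–Bakery3: 5 × €7 = €35
  M3–Bakery2: 10 × €9 = €90
  M3–Bakery3: 60 × €10 = €600
Total = 400 + 425 + 35 + 90 + 600 = €1550.
(Supply check: M1 ships 80; M2 ships 90; M3 ships 70.)

1550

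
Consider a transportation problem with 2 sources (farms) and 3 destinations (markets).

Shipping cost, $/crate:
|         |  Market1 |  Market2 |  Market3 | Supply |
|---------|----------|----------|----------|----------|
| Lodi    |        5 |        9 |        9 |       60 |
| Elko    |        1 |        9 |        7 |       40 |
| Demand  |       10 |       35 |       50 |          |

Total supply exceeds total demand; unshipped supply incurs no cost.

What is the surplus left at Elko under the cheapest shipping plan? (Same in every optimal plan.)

An optimal plan:
  Lodi to Market2: 35 × $9 = $315
  Lodi to Market3: 20 × $9 = $180
  Elko to Market1: 10 × $1 = $10
  Elko to Market3: 30 × $7 = $210
Total cost = $715.
Elko ships 40 of its 40, leaving 0.

0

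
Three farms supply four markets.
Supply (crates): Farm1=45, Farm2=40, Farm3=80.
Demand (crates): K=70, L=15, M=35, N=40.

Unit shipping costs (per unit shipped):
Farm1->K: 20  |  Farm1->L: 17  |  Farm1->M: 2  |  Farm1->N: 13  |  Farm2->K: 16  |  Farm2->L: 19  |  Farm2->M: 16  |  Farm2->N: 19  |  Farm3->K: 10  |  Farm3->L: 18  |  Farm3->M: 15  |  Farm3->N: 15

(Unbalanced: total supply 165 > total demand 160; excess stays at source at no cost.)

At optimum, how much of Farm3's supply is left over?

Minimum-cost shipments:
  Farm1->M: 35 × 2 = 70
  Farm1->N: 10 × 13 = 130
  Farm2->L: 15 × 19 = 285
  Farm2->N: 20 × 19 = 380
  Farm3->K: 70 × 10 = 700
  Farm3->N: 10 × 15 = 150
Total cost = 1715.
Farm3 ships 80 of its 80, leaving 0.

0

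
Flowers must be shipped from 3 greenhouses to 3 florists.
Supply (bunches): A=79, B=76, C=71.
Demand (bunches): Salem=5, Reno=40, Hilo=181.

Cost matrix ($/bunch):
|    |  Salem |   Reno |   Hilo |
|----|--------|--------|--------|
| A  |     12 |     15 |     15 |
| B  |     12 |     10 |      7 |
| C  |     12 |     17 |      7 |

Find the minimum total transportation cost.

2199

An optimal shipping plan:
  A–Salem: 5 × $12 = $60
  A–Reno: 40 × $15 = $600
  A–Hilo: 34 × $15 = $510
  B–Hilo: 76 × $7 = $532
  C–Hilo: 71 × $7 = $497
Total = 60 + 600 + 510 + 532 + 497 = $2199.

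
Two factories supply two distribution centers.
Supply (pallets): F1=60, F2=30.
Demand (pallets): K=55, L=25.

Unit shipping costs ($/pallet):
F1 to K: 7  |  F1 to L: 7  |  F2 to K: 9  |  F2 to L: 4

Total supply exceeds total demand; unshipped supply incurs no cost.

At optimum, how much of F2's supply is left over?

5

An optimal plan:
  F1–K: 55 × $7 = $385
  F2–L: 25 × $4 = $100
Total cost = $485.
F2 ships 25 of its 30, leaving 5.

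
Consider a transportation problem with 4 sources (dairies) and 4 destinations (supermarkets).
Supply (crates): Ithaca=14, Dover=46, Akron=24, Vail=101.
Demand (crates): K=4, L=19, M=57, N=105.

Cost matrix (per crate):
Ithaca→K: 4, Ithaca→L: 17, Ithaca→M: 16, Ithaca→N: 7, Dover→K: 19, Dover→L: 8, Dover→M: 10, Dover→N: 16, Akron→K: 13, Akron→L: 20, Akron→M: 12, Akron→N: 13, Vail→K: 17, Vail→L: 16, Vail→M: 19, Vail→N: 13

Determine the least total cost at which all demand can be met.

2139

One minimum-cost allocation:
  Ithaca->K: 4 × 4 = 16
  Ithaca->N: 10 × 7 = 70
  Dover->L: 13 × 8 = 104
  Dover->M: 33 × 10 = 330
  Akron->M: 24 × 12 = 288
  Vail->L: 6 × 16 = 96
  Vail->N: 95 × 13 = 1235
Total = 16 + 70 + 104 + 330 + 288 + 96 + 1235 = 2139.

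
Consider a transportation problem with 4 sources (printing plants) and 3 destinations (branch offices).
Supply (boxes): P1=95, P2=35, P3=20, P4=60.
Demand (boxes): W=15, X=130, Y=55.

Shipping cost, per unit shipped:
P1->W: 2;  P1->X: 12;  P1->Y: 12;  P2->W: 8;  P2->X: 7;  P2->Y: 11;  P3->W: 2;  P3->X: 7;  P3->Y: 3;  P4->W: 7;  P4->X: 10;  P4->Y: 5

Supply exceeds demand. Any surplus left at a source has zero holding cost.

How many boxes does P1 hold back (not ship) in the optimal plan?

10

An optimal plan:
  P1→W: 15 × 2 = 30
  P1→X: 70 × 12 = 840
  P2→X: 35 × 7 = 245
  P3→X: 20 × 7 = 140
  P4→X: 5 × 10 = 50
  P4→Y: 55 × 5 = 275
Total cost = 1580.
P1 ships 85 of its 95, leaving 10.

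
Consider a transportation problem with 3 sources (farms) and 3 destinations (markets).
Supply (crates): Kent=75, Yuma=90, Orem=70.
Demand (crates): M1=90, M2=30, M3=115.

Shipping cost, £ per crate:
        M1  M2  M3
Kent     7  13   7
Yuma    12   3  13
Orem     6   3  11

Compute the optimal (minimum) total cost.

One minimum-cost allocation:
  Kent to M3: 75 × £7 = £525
  Yuma to M1: 20 × £12 = £240
  Yuma to M2: 30 × £3 = £90
  Yuma to M3: 40 × £13 = £520
  Orem to M1: 70 × £6 = £420
Total = 525 + 240 + 90 + 520 + 420 = £1795.

1795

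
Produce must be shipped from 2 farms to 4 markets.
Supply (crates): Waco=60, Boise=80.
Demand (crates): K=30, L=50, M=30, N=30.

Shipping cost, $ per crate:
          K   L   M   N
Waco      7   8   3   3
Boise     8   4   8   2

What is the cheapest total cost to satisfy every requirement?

Optimal allocation:
  Waco->K: 30 × $7 = $210
  Waco->M: 30 × $3 = $90
  Boise->L: 50 × $4 = $200
  Boise->N: 30 × $2 = $60
Total = 210 + 90 + 200 + 60 = $560.
(Supply check: Waco ships 60; Boise ships 80.)

560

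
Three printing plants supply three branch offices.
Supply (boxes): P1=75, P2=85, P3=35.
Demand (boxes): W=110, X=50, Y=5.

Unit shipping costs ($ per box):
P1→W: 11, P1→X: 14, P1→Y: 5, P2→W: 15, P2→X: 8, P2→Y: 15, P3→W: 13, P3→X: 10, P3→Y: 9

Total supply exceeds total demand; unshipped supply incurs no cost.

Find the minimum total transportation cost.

An optimal shipping plan:
  P1→W: 70 boxes
  P1→Y: 5 boxes
  P2→W: 5 boxes
  P2→X: 50 boxes
  P3→W: 35 boxes
Total cost = $1725.
(Supply check: P1 ships 75; P2 ships 55; P3 ships 35.)

1725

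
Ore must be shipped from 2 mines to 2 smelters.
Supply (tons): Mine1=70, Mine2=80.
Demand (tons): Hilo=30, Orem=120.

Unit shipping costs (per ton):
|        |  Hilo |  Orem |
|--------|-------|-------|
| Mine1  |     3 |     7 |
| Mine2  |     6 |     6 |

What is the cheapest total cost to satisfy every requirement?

850

An optimal shipping plan:
  Mine1->Hilo: 30 tons
  Mine1->Orem: 40 tons
  Mine2->Orem: 80 tons
Total cost = 850.
(Supply check: Mine1 ships 70; Mine2 ships 80.)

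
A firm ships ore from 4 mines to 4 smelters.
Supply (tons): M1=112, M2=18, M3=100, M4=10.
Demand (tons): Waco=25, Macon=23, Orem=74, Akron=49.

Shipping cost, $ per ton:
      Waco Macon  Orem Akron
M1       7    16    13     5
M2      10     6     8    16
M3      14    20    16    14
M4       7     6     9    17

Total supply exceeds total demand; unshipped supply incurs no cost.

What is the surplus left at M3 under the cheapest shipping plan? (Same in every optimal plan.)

69

Minimum-cost shipments:
  M1->Waco: 25 × $7 = $175
  M1->Orem: 38 × $13 = $494
  M1->Akron: 49 × $5 = $245
  M2->Macon: 13 × $6 = $78
  M2->Orem: 5 × $8 = $40
  M3->Orem: 31 × $16 = $496
  M4->Macon: 10 × $6 = $60
Total cost = $1588.
M3 ships 31 of its 100, leaving 69.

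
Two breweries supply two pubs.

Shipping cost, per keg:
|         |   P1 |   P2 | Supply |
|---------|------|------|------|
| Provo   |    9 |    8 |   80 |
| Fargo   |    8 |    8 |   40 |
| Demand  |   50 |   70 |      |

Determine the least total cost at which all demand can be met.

An optimal shipping plan:
  Provo–P1: 10 × 9 = 90
  Provo–P2: 70 × 8 = 560
  Fargo–P1: 40 × 8 = 320
Total = 90 + 560 + 320 = 970.

970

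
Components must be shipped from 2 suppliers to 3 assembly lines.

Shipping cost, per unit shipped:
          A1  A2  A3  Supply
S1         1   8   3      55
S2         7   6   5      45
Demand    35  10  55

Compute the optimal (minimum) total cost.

330

An optimal shipping plan:
  S1→A1: 35 × 1 = 35
  S1→A3: 20 × 3 = 60
  S2→A2: 10 × 6 = 60
  S2→A3: 35 × 5 = 175
Total = 35 + 60 + 60 + 175 = 330.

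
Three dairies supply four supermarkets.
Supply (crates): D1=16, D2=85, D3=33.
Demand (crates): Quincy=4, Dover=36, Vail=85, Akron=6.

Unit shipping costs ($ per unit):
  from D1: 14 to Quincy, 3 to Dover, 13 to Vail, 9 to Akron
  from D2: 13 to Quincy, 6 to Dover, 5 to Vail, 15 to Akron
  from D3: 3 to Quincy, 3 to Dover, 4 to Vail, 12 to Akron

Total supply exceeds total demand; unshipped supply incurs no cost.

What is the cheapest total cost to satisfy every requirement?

596

Optimal allocation:
  D1->Dover: 10 × $3 = $30
  D1->Akron: 6 × $9 = $54
  D2->Vail: 82 × $5 = $410
  D3->Quincy: 4 × $3 = $12
  D3->Dover: 26 × $3 = $78
  D3->Vail: 3 × $4 = $12
Total = 30 + 54 + 410 + 12 + 78 + 12 = $596.
(Supply check: D1 ships 16; D2 ships 82; D3 ships 33.)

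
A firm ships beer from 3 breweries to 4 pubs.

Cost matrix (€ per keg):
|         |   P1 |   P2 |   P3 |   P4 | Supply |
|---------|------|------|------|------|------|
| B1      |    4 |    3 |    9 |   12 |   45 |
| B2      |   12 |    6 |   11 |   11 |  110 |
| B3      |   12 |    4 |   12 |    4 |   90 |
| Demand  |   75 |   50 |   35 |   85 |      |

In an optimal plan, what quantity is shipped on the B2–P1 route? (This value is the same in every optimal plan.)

The minimum-cost plan:
  B1->P1: 45 × €4 = €180
  B2->P1: 30 × €12 = €360
  B2->P2: 45 × €6 = €270
  B2->P3: 35 × €11 = €385
  B3->P2: 5 × €4 = €20
  B3->P4: 85 × €4 = €340
Total cost = €1555.
So B2→P1 carries 30 kegs.

30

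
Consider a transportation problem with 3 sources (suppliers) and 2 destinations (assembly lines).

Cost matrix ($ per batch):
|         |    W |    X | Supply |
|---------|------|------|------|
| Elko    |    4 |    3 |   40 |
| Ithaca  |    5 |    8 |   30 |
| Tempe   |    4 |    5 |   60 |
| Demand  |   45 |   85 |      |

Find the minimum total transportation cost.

555

A cheapest plan:
  Elko→X: 40 × $3 = $120
  Ithaca→W: 30 × $5 = $150
  Tempe→W: 15 × $4 = $60
  Tempe→X: 45 × $5 = $225
Total = 120 + 150 + 60 + 225 = $555.
(Supply check: Elko ships 40; Ithaca ships 30; Tempe ships 60.)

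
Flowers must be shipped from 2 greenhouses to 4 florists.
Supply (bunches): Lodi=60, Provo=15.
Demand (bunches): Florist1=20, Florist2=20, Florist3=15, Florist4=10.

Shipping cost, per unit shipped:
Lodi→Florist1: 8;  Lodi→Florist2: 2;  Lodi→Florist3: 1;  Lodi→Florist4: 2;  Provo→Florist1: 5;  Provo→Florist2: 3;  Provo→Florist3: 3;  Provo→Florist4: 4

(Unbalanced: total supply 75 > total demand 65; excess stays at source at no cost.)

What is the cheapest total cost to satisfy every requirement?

One minimum-cost allocation:
  Lodi→Florist1: 5 bunches
  Lodi→Florist2: 20 bunches
  Lodi→Florist3: 15 bunches
  Lodi→Florist4: 10 bunches
  Provo→Florist1: 15 bunches
Total cost = 190.
(Supply check: Lodi ships 50; Provo ships 15.)

190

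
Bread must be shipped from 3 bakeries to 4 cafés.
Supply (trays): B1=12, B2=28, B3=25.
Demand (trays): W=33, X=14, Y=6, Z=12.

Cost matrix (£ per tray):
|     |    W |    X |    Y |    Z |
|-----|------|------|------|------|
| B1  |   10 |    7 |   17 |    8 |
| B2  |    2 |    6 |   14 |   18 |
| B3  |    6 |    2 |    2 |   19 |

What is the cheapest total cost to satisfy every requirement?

One minimum-cost allocation:
  B1->Z: 12 × £8 = £96
  B2->W: 28 × £2 = £56
  B3->W: 5 × £6 = £30
  B3->X: 14 × £2 = £28
  B3->Y: 6 × £2 = £12
Total = 96 + 56 + 30 + 28 + 12 = £222.

222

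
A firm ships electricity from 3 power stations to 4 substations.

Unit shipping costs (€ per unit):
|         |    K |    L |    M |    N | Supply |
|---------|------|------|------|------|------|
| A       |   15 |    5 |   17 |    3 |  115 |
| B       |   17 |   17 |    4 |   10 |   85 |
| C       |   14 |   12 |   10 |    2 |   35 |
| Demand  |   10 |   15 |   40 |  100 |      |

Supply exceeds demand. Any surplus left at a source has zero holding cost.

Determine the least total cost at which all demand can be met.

650

A cheapest plan:
  A->L: 15 × €5 = €75
  A->N: 75 × €3 = €225
  B->M: 40 × €4 = €160
  C->K: 10 × €14 = €140
  C->N: 25 × €2 = €50
Total = 75 + 225 + 160 + 140 + 50 = €650.
(Supply check: A ships 90; B ships 40; C ships 35.)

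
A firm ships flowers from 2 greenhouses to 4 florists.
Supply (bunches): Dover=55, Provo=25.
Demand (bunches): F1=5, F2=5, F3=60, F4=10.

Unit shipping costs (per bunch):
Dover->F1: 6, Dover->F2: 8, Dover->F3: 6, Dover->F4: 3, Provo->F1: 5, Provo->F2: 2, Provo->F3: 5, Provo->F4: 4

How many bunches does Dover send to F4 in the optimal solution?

10

The minimum-cost plan:
  Dover→F1: 5 × 6 = 30
  Dover→F3: 40 × 6 = 240
  Dover→F4: 10 × 3 = 30
  Provo→F2: 5 × 2 = 10
  Provo→F3: 20 × 5 = 100
Total cost = 410.
So Dover→F4 carries 10 bunches.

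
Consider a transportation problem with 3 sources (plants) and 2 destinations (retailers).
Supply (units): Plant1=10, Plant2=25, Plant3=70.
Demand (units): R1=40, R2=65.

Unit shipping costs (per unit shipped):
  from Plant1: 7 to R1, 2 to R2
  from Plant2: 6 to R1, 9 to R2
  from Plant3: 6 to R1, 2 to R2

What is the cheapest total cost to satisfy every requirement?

Optimal allocation:
  Plant1 to R2: 10 × 2 = 20
  Plant2 to R1: 25 × 6 = 150
  Plant3 to R1: 15 × 6 = 90
  Plant3 to R2: 55 × 2 = 110
Total = 20 + 150 + 90 + 110 = 370.
(Supply check: Plant1 ships 10; Plant2 ships 25; Plant3 ships 70.)

370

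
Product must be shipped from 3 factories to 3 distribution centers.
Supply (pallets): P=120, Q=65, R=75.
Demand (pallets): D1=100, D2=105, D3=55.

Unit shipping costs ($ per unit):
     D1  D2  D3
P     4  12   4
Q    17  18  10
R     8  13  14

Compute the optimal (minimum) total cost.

Optimal allocation:
  P->D1: 100 × $4 = $400
  P->D2: 20 × $12 = $240
  Q->D2: 10 × $18 = $180
  Q->D3: 55 × $10 = $550
  R->D2: 75 × $13 = $975
Total = 400 + 240 + 180 + 550 + 975 = $2345.
(Supply check: P ships 120; Q ships 65; R ships 75.)

2345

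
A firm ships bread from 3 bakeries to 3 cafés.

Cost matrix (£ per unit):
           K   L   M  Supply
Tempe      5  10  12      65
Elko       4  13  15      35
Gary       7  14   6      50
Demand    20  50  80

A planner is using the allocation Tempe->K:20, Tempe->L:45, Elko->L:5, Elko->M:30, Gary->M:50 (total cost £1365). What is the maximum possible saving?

80

Current plan cost = 20·5 + 45·10 + 5·13 + 30·15 + 50·6 = £1365.
Optimal plan:
  Tempe->L: 35 × £10 = £350
  Tempe->M: 30 × £12 = £360
  Elko->K: 20 × £4 = £80
  Elko->L: 15 × £13 = £195
  Gary->M: 50 × £6 = £300
Optimal cost = £1285.
Saving = 1365 − 1285 = £80.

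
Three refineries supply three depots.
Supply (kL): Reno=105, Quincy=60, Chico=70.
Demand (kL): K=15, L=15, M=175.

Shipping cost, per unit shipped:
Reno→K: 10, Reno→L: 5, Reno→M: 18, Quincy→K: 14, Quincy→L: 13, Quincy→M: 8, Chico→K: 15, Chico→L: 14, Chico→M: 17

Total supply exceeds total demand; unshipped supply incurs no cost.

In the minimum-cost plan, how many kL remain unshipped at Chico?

An optimal plan:
  Reno–K: 15 × 10 = 150
  Reno–L: 15 × 5 = 75
  Reno–M: 45 × 18 = 810
  Quincy–M: 60 × 8 = 480
  Chico–M: 70 × 17 = 1190
Total cost = 2705.
Chico ships 70 of its 70, leaving 0.

0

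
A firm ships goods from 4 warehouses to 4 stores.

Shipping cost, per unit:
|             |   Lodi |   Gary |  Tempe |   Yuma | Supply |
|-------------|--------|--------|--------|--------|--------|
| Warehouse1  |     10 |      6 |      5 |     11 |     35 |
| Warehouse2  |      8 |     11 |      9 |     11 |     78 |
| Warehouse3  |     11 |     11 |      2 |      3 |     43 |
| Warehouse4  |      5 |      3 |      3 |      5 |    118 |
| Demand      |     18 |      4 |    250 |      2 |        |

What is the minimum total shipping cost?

One minimum-cost allocation:
  Warehouse1→Tempe: 35 units
  Warehouse2→Lodi: 18 units
  Warehouse2→Tempe: 60 units
  Warehouse3→Tempe: 41 units
  Warehouse3→Yuma: 2 units
  Warehouse4→Gary: 4 units
  Warehouse4→Tempe: 114 units
Total cost = 1301.

1301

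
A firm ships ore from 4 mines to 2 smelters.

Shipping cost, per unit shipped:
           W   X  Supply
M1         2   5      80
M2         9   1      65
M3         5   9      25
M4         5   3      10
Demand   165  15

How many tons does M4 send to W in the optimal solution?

10

Optimal shipments:
  M1 to W: 80 × 2 = 160
  M2 to W: 50 × 9 = 450
  M2 to X: 15 × 1 = 15
  M3 to W: 25 × 5 = 125
  M4 to W: 10 × 5 = 50
Total cost = 800.
So M4→W carries 10 tons.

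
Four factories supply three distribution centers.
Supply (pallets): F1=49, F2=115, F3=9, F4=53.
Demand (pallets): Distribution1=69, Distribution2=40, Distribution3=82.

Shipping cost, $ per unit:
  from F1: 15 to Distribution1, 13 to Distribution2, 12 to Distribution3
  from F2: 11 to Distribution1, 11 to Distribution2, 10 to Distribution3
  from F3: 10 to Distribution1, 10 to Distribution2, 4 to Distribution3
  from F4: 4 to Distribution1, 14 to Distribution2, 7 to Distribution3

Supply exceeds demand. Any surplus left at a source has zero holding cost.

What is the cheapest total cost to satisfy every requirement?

An optimal shipping plan:
  F1→Distribution2: 14 pallets
  F2→Distribution1: 16 pallets
  F2→Distribution2: 26 pallets
  F2→Distribution3: 73 pallets
  F3→Distribution3: 9 pallets
  F4→Distribution1: 53 pallets
Total cost = $1622.

1622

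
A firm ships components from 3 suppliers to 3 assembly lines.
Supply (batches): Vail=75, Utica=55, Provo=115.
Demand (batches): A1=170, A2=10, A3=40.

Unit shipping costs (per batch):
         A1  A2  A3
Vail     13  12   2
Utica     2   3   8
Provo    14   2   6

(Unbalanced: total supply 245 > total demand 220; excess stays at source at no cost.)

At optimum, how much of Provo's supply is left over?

Minimum-cost shipments:
  Vail→A1: 35 × 13 = 455
  Vail→A3: 40 × 2 = 80
  Utica→A1: 55 × 2 = 110
  Provo→A1: 80 × 14 = 1120
  Provo→A2: 10 × 2 = 20
Total cost = 1785.
Provo ships 90 of its 115, leaving 25.

25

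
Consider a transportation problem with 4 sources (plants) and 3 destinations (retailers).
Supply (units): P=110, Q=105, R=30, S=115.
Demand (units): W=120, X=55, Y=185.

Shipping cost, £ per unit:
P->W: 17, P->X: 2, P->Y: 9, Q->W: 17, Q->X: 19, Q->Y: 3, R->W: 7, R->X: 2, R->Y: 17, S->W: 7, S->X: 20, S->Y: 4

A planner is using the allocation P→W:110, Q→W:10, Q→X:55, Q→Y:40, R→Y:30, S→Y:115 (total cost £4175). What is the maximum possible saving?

Current plan cost = 110·17 + 10·17 + 55·19 + 40·3 + 30·17 + 115·4 = £4175.
Optimal plan:
  P→X: 55 units
  P→Y: 55 units
  Q→Y: 105 units
  R→W: 30 units
  S→W: 90 units
  S→Y: 25 units
Optimal cost = £1860.
Saving = 4175 − 1860 = £2315.

2315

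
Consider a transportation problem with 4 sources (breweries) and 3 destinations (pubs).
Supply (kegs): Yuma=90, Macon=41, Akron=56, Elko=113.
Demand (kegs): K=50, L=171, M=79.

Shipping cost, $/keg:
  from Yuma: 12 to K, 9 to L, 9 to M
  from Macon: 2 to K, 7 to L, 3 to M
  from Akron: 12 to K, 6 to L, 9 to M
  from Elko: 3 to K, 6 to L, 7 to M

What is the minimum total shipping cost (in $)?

1797

A cheapest plan:
  Yuma to L: 52 × $9 = $468
  Yuma to M: 38 × $9 = $342
  Macon to M: 41 × $3 = $123
  Akron to L: 56 × $6 = $336
  Elko to K: 50 × $3 = $150
  Elko to L: 63 × $6 = $378
Total = 468 + 342 + 123 + 336 + 150 + 378 = $1797.
(Supply check: Yuma ships 90; Macon ships 41; Akron ships 56; Elko ships 113.)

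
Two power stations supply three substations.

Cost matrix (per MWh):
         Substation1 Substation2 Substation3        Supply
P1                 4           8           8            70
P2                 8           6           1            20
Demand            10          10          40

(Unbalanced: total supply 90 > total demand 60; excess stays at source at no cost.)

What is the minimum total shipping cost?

A cheapest plan:
  P1–Substation1: 10 × 4 = 40
  P1–Substation2: 10 × 8 = 80
  P1–Substation3: 20 × 8 = 160
  P2–Substation3: 20 × 1 = 20
Total = 40 + 80 + 160 + 20 = 300.
(Supply check: P1 ships 40; P2 ships 20.)

300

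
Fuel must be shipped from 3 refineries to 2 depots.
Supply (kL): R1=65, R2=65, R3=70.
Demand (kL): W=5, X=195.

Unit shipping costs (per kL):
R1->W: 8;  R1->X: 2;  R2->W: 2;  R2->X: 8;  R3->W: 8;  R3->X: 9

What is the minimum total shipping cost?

1250

Optimal allocation:
  R1->X: 65 × 2 = 130
  R2->W: 5 × 2 = 10
  R2->X: 60 × 8 = 480
  R3->X: 70 × 9 = 630
Total = 130 + 10 + 480 + 630 = 1250.
(Supply check: R1 ships 65; R2 ships 65; R3 ships 70.)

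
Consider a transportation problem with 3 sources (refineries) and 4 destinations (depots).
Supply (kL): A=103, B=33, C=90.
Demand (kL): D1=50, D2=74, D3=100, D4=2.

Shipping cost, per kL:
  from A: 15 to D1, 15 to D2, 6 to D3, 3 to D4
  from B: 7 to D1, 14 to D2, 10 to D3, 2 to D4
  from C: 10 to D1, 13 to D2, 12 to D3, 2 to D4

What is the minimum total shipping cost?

A cheapest plan:
  A–D2: 1 × 15 = 15
  A–D3: 100 × 6 = 600
  A–D4: 2 × 3 = 6
  B–D1: 33 × 7 = 231
  C–D1: 17 × 10 = 170
  C–D2: 73 × 13 = 949
Total = 15 + 600 + 6 + 231 + 170 + 949 = 1971.
(Supply check: A ships 103; B ships 33; C ships 90.)

1971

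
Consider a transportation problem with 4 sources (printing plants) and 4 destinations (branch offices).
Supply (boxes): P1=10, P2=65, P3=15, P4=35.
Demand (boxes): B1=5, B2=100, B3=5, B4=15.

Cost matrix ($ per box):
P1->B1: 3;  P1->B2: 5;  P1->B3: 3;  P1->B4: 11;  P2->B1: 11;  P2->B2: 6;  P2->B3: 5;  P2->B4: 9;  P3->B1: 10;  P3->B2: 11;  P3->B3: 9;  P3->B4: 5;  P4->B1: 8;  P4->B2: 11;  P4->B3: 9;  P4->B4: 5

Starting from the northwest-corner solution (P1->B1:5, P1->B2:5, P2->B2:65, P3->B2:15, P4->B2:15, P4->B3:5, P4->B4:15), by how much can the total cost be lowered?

5

Current plan cost = 5·3 + 5·5 + 65·6 + 15·11 + 15·11 + 5·9 + 15·5 = $880.
Optimal plan:
  P1->B2: 10 × $5 = $50
  P2->B2: 65 × $6 = $390
  P3->B2: 10 × $11 = $110
  P3->B3: 5 × $9 = $45
  P4->B1: 5 × $8 = $40
  P4->B2: 15 × $11 = $165
  P4->B4: 15 × $5 = $75
Optimal cost = $875.
Saving = 880 − 875 = $5.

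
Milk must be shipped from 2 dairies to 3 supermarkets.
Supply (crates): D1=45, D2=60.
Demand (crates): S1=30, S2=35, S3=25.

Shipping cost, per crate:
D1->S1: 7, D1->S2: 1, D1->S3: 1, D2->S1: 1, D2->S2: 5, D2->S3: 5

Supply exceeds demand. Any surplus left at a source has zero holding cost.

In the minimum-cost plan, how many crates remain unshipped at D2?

An optimal plan:
  D1 to S2: 35 × 1 = 35
  D1 to S3: 10 × 1 = 10
  D2 to S1: 30 × 1 = 30
  D2 to S3: 15 × 5 = 75
Total cost = 150.
D2 ships 45 of its 60, leaving 15.

15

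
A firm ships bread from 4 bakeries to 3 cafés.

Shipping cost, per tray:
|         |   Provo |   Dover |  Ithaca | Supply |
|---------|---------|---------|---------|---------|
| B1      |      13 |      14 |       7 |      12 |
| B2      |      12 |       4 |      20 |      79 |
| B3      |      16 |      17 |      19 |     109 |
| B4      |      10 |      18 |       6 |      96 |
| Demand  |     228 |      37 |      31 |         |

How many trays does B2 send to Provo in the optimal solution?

Optimal shipments:
  B1 to Ithaca: 12 trays
  B2 to Provo: 42 trays
  B2 to Dover: 37 trays
  B3 to Provo: 109 trays
  B4 to Provo: 77 trays
  B4 to Ithaca: 19 trays
Total cost = 3364.
So B2→Provo carries 42 trays.

42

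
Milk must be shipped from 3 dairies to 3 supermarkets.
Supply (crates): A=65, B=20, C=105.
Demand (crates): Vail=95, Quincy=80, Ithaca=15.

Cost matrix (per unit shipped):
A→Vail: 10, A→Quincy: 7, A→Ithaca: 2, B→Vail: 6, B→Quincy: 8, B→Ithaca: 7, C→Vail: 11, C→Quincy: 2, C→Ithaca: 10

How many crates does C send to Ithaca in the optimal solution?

0

The minimum-cost plan:
  A to Vail: 50 × 10 = 500
  A to Ithaca: 15 × 2 = 30
  B to Vail: 20 × 6 = 120
  C to Vail: 25 × 11 = 275
  C to Quincy: 80 × 2 = 160
Total cost = 1085.
The route C→Ithaca is not used.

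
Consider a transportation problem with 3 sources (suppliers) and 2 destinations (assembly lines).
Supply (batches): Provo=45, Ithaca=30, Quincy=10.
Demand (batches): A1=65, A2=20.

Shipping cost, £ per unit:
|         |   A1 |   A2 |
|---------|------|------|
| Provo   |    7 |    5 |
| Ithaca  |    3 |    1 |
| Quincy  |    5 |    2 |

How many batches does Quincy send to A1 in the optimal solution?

Solving gives:
  Provo→A1: 35 batches
  Provo→A2: 10 batches
  Ithaca→A1: 30 batches
  Quincy→A2: 10 batches
Total cost = £405.
The route Quincy→A1 is not used.

0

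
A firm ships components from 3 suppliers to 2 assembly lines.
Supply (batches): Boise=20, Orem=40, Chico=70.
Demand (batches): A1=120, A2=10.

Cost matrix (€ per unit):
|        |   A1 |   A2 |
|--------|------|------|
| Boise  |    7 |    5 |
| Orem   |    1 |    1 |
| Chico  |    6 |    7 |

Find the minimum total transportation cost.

A cheapest plan:
  Boise to A1: 10 batches
  Boise to A2: 10 batches
  Orem to A1: 40 batches
  Chico to A1: 70 batches
Total cost = €580.
(Supply check: Boise ships 20; Orem ships 40; Chico ships 70.)

580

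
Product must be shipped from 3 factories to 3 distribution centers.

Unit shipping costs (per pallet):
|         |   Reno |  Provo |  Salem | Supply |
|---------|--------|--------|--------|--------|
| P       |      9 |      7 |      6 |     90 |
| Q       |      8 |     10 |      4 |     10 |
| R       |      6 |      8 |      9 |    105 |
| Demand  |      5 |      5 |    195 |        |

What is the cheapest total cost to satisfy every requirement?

1505

An optimal shipping plan:
  P->Salem: 90 × 6 = 540
  Q->Salem: 10 × 4 = 40
  R->Reno: 5 × 6 = 30
  R->Provo: 5 × 8 = 40
  R->Salem: 95 × 9 = 855
Total = 540 + 40 + 30 + 40 + 855 = 1505.
(Supply check: P ships 90; Q ships 10; R ships 105.)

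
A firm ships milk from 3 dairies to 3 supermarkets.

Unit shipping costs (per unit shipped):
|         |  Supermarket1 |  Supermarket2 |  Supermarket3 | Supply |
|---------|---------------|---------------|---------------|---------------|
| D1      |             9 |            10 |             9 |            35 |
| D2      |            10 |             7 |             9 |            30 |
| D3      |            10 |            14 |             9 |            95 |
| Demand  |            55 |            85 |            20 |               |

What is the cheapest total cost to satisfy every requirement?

Optimal allocation:
  D1–Supermarket2: 35 × 10 = 350
  D2–Supermarket2: 30 × 7 = 210
  D3–Supermarket1: 55 × 10 = 550
  D3–Supermarket2: 20 × 14 = 280
  D3–Supermarket3: 20 × 9 = 180
Total = 350 + 210 + 550 + 280 + 180 = 1570.

1570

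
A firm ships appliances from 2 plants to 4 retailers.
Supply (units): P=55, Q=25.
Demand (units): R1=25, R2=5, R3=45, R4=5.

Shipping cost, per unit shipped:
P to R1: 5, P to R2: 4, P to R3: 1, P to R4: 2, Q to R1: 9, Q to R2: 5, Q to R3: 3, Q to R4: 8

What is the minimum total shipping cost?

245

Optimal allocation:
  P→R1: 25 × 5 = 125
  P→R3: 25 × 1 = 25
  P→R4: 5 × 2 = 10
  Q→R2: 5 × 5 = 25
  Q→R3: 20 × 3 = 60
Total = 125 + 25 + 10 + 25 + 60 = 245.
(Supply check: P ships 55; Q ships 25.)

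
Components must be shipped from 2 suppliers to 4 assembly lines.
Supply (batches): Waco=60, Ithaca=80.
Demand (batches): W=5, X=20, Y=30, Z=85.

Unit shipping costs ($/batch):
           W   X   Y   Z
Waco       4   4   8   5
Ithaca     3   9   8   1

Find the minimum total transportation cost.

445

A cheapest plan:
  Waco→W: 5 × $4 = $20
  Waco→X: 20 × $4 = $80
  Waco→Y: 30 × $8 = $240
  Waco→Z: 5 × $5 = $25
  Ithaca→Z: 80 × $1 = $80
Total = 20 + 80 + 240 + 25 + 80 = $445.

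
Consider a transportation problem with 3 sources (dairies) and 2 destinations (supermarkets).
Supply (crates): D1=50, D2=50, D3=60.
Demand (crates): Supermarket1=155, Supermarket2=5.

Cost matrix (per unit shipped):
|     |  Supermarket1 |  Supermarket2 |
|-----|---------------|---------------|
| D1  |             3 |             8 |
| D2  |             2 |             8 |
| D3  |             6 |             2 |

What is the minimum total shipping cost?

Optimal allocation:
  D1->Supermarket1: 50 × 3 = 150
  D2->Supermarket1: 50 × 2 = 100
  D3->Supermarket1: 55 × 6 = 330
  D3->Supermarket2: 5 × 2 = 10
Total = 150 + 100 + 330 + 10 = 590.

590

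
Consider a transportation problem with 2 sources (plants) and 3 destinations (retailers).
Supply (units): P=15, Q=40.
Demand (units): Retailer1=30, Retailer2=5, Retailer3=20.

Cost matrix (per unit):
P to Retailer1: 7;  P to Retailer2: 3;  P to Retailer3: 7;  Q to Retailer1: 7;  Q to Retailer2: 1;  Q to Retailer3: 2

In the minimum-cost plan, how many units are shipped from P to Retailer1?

15

Solving gives:
  P->Retailer1: 15 × 7 = 105
  Q->Retailer1: 15 × 7 = 105
  Q->Retailer2: 5 × 1 = 5
  Q->Retailer3: 20 × 2 = 40
Total cost = 255.
So P→Retailer1 carries 15 units.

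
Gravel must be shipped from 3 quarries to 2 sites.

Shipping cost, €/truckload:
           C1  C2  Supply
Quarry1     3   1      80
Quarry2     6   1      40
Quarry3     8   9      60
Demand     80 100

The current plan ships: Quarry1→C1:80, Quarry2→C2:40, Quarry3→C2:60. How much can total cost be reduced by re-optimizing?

180

Current plan cost = 80·3 + 40·1 + 60·9 = €820.
Optimal plan:
  Quarry1->C1: 20 × €3 = €60
  Quarry1->C2: 60 × €1 = €60
  Quarry2->C2: 40 × €1 = €40
  Quarry3->C1: 60 × €8 = €480
Optimal cost = €640.
Saving = 820 − 640 = €180.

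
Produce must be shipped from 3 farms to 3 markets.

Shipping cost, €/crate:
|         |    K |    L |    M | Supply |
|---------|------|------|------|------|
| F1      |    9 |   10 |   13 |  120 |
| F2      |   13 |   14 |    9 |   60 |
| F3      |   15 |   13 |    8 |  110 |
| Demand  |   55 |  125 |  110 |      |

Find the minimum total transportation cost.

2865

Optimal allocation:
  F1->L: 120 × €10 = €1200
  F2->K: 55 × €13 = €715
  F2->M: 5 × €9 = €45
  F3->L: 5 × €13 = €65
  F3->M: 105 × €8 = €840
Total = 1200 + 715 + 45 + 65 + 840 = €2865.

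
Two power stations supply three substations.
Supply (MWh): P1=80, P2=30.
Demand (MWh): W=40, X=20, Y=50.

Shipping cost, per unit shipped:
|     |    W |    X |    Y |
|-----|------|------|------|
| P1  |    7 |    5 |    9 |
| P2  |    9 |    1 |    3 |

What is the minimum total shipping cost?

An optimal shipping plan:
  P1 to W: 40 × 7 = 280
  P1 to X: 20 × 5 = 100
  P1 to Y: 20 × 9 = 180
  P2 to Y: 30 × 3 = 90
Total = 280 + 100 + 180 + 90 = 650.
(Supply check: P1 ships 80; P2 ships 30.)

650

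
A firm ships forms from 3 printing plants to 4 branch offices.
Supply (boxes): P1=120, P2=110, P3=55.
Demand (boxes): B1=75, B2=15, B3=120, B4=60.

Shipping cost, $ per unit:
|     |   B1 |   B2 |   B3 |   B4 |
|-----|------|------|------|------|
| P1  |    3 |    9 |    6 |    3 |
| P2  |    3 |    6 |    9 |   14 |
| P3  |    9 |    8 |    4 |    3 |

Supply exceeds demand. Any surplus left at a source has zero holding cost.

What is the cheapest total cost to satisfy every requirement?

1120

A cheapest plan:
  P1->B3: 60 × $6 = $360
  P1->B4: 60 × $3 = $180
  P2->B1: 75 × $3 = $225
  P2->B2: 15 × $6 = $90
  P2->B3: 5 × $9 = $45
  P3->B3: 55 × $4 = $220
Total = 360 + 180 + 225 + 90 + 45 + 220 = $1120.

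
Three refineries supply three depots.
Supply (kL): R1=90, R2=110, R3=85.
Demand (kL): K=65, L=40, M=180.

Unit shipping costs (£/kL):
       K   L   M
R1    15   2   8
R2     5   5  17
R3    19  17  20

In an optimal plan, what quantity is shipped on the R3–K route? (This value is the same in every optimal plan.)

Solving gives:
  R1→M: 90 kL
  R2→K: 65 kL
  R2→L: 40 kL
  R2→M: 5 kL
  R3→M: 85 kL
Total cost = £3030.
The route R3→K is not used.

0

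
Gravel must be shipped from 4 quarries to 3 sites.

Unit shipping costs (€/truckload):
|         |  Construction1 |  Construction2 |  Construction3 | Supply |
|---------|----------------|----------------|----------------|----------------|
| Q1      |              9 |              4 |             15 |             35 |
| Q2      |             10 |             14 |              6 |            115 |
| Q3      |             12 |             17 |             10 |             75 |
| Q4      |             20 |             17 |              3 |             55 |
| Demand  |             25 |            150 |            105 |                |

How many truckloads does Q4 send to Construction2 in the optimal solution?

The minimum-cost plan:
  Q1->Construction2: 35 × €4 = €140
  Q2->Construction2: 65 × €14 = €910
  Q2->Construction3: 50 × €6 = €300
  Q3->Construction1: 25 × €12 = €300
  Q3->Construction2: 50 × €17 = €850
  Q4->Construction3: 55 × €3 = €165
Total cost = €2665.
The route Q4→Construction2 is not used.

0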